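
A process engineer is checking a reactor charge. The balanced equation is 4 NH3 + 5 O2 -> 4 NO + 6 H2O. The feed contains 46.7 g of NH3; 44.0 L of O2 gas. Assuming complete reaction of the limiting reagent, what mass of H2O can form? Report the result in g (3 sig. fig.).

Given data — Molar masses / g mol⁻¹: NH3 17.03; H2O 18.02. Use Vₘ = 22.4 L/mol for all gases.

42.5 g

n(NH3) = 46.70 / 17.03 = 2.742 mol
n(O2) = 44.00 / 22.4 = 1.964 mol
n/ν for NH3 = 2.742/4 = 0.6855
n/ν for O2 = 1.964/5 = 0.3928
Smallest n/ν is O2 → limiting reagent.
n(H2O) = (6/5) × 1.964 = 2.357 mol
mass = 2.357 × 18.02 = 42.47 g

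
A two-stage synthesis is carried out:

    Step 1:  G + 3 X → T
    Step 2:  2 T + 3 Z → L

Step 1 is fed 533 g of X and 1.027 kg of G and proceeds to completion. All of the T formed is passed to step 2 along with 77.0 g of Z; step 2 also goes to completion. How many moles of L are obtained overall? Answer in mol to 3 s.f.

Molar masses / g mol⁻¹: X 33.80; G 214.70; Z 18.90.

1.36 mol

Step 1:
n(X) = 533.0 / 33.80 = 15.77 mol
n(G) = 1.027×1000 / 214.70 = 4.783 mol
n/ν → X: 5.257, G: 4.783; G is limiting.
n(T) produced = (1/1) × 4.783 = 4.783 mol
Step 2:
n(T) available = 4.783 mol
n(Z) = 77.00 / 18.90 = 4.074 mol
n/ν → T: 2.392, Z: 1.358; Z is limiting.
n(L) = (1/3) × 4.074 = 1.358 mol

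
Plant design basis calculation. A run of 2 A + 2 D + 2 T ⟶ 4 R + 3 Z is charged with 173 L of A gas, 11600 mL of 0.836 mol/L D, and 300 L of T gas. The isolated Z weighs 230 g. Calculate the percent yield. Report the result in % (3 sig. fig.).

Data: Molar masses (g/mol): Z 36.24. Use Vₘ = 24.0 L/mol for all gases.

n(A) = 173.0 / 24.0 = 7.208 mol
n(D) = 0.836 × 11600/1000 = 9.698 mol
n(T) = 300.0 / 24.0 = 12.50 mol
n/ν for A = 7.208/2 = 3.604
n/ν for D = 9.698/2 = 4.849
n/ν for T = 12.50/2 = 6.250
Smallest n/ν is A → limiting reagent.
theoretical n(Z) = (3/2) × 7.208 = 10.81 mol → 391.8 g
% yield = 230 / 391.8 × 100 = 58.70 %

58.7 %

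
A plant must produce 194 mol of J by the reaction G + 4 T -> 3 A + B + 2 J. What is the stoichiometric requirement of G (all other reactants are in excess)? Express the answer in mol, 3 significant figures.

97.0 mol

n(J) = 194.0 mol
n(G) = (1/2) × 194.0 = 97.00 mol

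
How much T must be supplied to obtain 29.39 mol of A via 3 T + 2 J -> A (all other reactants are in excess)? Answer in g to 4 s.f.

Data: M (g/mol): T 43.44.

n(A) = 29.39 mol
n(T) = (3/1) × 29.39 = 88.17 mol
mass = 88.17 × 43.44 = 3830 g

3830 g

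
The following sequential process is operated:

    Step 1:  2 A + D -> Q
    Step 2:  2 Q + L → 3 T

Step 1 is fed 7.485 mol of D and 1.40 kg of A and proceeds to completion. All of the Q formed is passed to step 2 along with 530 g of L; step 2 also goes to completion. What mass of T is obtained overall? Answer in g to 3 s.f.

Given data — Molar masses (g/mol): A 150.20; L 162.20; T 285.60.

2000 g

Step 1:
n(D) = 7.485 mol
n(A) = 1.400×1000 / 150.20 = 9.321 mol
n/ν for D = 7.485/1 = 7.485
n/ν for A = 9.321/2 = 4.661
Smallest n/ν is A → limiting reagent.
n(Q) produced = (1/2) × 9.321 = 4.661 mol
Step 2:
n(Q) available = 4.661 mol
n(L) = 530.0 / 162.20 = 3.268 mol
n/ν for Q = 4.661/2 = 2.331
n/ν for L = 3.268/1 = 3.268
Smallest n/ν is Q → limiting reagent.
n(T) = (3/2) × 4.661 = 6.992 mol
mass = 6.992 × 285.60 = 1997 g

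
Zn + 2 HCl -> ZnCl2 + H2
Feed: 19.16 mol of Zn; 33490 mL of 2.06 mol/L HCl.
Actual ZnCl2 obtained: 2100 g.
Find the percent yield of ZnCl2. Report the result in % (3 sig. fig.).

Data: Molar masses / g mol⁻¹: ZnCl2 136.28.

80.4 %

n(Zn) = 19.16 mol
n(HCl) = 2.06 × 33490/1000 = 68.99 mol
n/ν for Zn = 19.16/1 = 19.16
n/ν for HCl = 68.99/2 = 34.50
Smallest n/ν is Zn → limiting reagent.
theoretical n(ZnCl2) = (1/1) × 19.16 = 19.16 mol → 2611 g
% yield = 2100 / 2611 × 100 = 80.43 %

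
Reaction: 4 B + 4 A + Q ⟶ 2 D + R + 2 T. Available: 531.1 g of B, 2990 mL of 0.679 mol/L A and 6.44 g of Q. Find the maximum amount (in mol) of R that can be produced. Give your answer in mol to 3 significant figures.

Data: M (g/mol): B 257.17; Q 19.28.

n(B) = 531.1 / 257.17 = 2.065 mol
n(A) = 0.679 × 2990/1000 = 2.030 mol
n(Q) = 6.440 / 19.28 = 0.3340 mol
n/ν for B = 2.065/4 = 0.5163
n/ν for A = 2.030/4 = 0.5075
n/ν for Q = 0.3340/1 = 0.3340
Smallest n/ν is Q → limiting reagent.
n(R) = (1/1) × 0.3340 = 0.3340 mol

0.334 mol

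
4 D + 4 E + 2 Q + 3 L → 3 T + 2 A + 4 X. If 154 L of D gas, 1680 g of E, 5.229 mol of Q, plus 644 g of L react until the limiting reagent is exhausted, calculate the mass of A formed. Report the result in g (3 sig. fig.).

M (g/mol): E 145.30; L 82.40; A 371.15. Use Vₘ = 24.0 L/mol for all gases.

1190 g

n(D) = 154.0 / 24.0 = 6.417 mol
n(E) = 1680 / 145.30 = 11.56 mol
n(Q) = 5.229 mol
n(L) = 644.0 / 82.40 = 7.816 mol
n/ν for D = 6.417/4 = 1.604
n/ν for E = 11.56/4 = 2.890
n/ν for Q = 5.229/2 = 2.615
n/ν for L = 7.816/3 = 2.605
Smallest n/ν is D → limiting reagent.
n(A) = (2/4) × 6.417 = 3.209 mol
mass = 3.209 × 371.15 = 1191 g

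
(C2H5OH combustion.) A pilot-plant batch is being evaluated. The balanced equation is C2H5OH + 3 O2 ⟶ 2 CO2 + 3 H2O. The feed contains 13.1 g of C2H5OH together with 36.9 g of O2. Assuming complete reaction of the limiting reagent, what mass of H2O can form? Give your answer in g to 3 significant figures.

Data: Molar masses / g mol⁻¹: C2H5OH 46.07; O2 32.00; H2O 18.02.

15.4 g

n(C2H5OH) = 13.10 / 46.07 = 0.2843 mol
n(O2) = 36.90 / 32.00 = 1.153 mol
n/ν → C2H5OH: 0.2843, O2: 0.3843; C2H5OH is limiting.
n(H2O) = (3/1) × 0.2843 = 0.8529 mol
mass = 0.8529 × 18.02 = 15.37 g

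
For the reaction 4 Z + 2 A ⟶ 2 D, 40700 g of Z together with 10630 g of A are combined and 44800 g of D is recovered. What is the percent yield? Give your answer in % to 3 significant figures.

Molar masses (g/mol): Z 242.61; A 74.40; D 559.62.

95.4 %

n(Z) = 40700 / 242.61 = 167.8 mol
n(A) = 10630 / 74.40 = 142.9 mol
n/ν for Z = 167.8/4 = 41.95
n/ν for A = 142.9/2 = 71.45
Smallest n/ν is Z → limiting reagent.
theoretical n(D) = (2/4) × 167.8 = 83.90 mol → 46950 g
% yield = 44800 / 46950 × 100 = 95.42 %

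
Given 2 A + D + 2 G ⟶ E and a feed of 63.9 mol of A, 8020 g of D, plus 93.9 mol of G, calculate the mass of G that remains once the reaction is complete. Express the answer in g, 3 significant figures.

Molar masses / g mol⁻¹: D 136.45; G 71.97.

2160 g

n(A) = 63.90 mol
n(D) = 8020 / 136.45 = 58.78 mol
n(G) = 93.90 mol
n/ν for A = 63.90/2 = 31.95
n/ν for D = 58.78/1 = 58.78
n/ν for G = 93.90/2 = 46.95
Smallest n/ν is A → limiting reagent.
G consumed = (2/2) × 63.90 = 63.90 mol
G remaining = 93.90 − 63.90 = 30.00 mol
mass = 30.00 × 71.97 = 2159 g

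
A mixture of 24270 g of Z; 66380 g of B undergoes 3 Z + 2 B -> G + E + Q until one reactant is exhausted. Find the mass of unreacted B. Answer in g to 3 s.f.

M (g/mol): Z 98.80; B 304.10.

n(Z) = 24270 / 98.80 = 245.6 mol
n(B) = 66380 / 304.10 = 218.3 mol
n/ν for Z = 245.6/3 = 81.87
n/ν for B = 218.3/2 = 109.2
Smallest n/ν is Z → limiting reagent.
B consumed = (2/3) × 245.6 = 163.7 mol
B remaining = 218.3 − 163.7 = 54.60 mol
mass = 54.60 × 304.10 = 16600 g

16600 g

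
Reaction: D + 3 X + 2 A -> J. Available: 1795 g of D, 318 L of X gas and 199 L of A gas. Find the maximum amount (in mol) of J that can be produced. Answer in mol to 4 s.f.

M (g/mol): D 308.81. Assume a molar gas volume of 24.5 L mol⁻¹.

4.061 mol

n(D) = 1795 / 308.81 = 5.813 mol
n(X) = 318.0 / 24.5 = 12.98 mol
n(A) = 199.0 / 24.5 = 8.122 mol
n/ν → D: 5.813, X: 4.327, A: 4.061; A is limiting.
n(J) = (1/2) × 8.122 = 4.061 mol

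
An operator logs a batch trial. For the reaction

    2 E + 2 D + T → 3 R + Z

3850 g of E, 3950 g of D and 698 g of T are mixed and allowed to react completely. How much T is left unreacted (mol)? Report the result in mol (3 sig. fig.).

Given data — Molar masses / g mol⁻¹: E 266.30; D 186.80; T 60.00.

4.40 mol

n(E) = 3850 / 266.30 = 14.46 mol
n(D) = 3950 / 186.80 = 21.15 mol
n(T) = 698.0 / 60.00 = 11.63 mol
n/ν → E: 7.230, D: 10.58, T: 11.63; E is limiting.
T consumed = (1/2) × 14.46 = 7.230 mol
T remaining = 11.63 − 7.230 = 4.400 mol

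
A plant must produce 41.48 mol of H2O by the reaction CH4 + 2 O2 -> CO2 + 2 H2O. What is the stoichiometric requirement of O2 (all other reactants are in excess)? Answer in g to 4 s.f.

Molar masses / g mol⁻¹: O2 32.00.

n(H2O) = 41.48 mol
n(O2) = (2/2) × 41.48 = 41.48 mol
mass = 41.48 × 32.00 = 1327 g

1327 g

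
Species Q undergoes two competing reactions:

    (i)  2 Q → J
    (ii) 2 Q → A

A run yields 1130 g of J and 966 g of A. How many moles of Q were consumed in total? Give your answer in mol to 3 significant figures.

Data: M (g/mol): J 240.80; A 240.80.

n(J) = 1130 / 240.80 = 4.693 mol
n(A) = 966 / 240.80 = 4.012 mol
n(Q) via (i) = (2/1)×4.693 = 9.386 mol
n(Q) via (ii) = (2/1)×4.012 = 8.024 mol
total n(Q) = 9.386 + 8.024 = 17.41 mol

17.4 mol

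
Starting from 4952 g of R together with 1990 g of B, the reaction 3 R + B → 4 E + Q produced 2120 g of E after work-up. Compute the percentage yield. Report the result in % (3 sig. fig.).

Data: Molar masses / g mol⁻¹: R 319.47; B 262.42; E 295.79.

34.7 %

n(R) = 4952 / 319.47 = 15.50 mol
n(B) = 1990 / 262.42 = 7.583 mol
n/ν → R: 5.167, B: 7.583; R is limiting.
theoretical n(E) = (4/3) × 15.50 = 20.67 mol → 6114 g
% yield = 2120 / 6114 × 100 = 34.67 %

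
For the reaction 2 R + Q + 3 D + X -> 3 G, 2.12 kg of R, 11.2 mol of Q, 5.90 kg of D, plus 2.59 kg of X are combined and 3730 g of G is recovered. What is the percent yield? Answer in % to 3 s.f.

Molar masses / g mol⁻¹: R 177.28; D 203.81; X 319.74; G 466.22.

n(R) = 2.120×1000 / 177.28 = 11.96 mol
n(Q) = 11.20 mol
n(D) = 5.900×1000 / 203.81 = 28.95 mol
n(X) = 2.590×1000 / 319.74 = 8.100 mol
n/ν for R = 11.96/2 = 5.980
n/ν for Q = 11.20/1 = 11.20
n/ν for D = 28.95/3 = 9.650
n/ν for X = 8.100/1 = 8.100
Smallest n/ν is R → limiting reagent.
theoretical n(G) = (3/2) × 11.96 = 17.94 mol → 8364 g
% yield = 3730 / 8364 × 100 = 44.60 %

44.6 %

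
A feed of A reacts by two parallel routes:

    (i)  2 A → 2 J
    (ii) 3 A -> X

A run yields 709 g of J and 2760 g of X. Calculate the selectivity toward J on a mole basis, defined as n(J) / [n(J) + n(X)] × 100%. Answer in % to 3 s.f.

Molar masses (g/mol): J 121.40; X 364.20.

n(J) = 709 / 121.40 = 5.840 mol
n(X) = 2760 / 364.20 = 7.578 mol
selectivity = 5.840/(5.840+7.578) × 100 = 43.52 %

43.5 %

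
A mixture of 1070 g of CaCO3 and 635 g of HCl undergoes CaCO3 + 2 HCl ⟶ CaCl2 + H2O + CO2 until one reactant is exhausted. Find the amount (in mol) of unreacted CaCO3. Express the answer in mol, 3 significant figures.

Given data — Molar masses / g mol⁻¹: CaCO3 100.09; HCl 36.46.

1.98 mol

n(CaCO3) = 1070 / 100.09 = 10.69 mol
n(HCl) = 635.0 / 36.46 = 17.42 mol
n/ν for CaCO3 = 10.69/1 = 10.69
n/ν for HCl = 17.42/2 = 8.710
Smallest n/ν is HCl → limiting reagent.
CaCO3 consumed = (1/2) × 17.42 = 8.710 mol
CaCO3 remaining = 10.69 − 8.710 = 1.980 mol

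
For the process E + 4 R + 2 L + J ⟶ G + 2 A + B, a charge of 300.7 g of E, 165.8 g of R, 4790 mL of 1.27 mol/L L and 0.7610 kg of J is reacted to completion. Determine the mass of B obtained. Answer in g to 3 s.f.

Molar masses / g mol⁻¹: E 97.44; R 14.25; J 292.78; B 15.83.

n(E) = 300.7 / 97.44 = 3.086 mol
n(R) = 165.8 / 14.25 = 11.64 mol
n(L) = 1.27 × 4790/1000 = 6.083 mol
n(J) = 0.7610×1000 / 292.78 = 2.599 mol
n/ν → E: 3.086, R: 2.910, L: 3.042, J: 2.599; J is limiting.
n(B) = (1/1) × 2.599 = 2.599 mol
mass = 2.599 × 15.83 = 41.14 g

41.1 g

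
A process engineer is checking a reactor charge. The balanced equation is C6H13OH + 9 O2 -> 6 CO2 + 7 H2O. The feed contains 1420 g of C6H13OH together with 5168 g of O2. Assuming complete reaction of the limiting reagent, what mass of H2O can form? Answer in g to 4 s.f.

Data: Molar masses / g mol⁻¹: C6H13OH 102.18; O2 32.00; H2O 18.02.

1753 g

n(C6H13OH) = 1420 / 102.18 = 13.90 mol
n(O2) = 5168 / 32.00 = 161.5 mol
n/ν → C6H13OH: 13.90, O2: 17.94; C6H13OH is limiting.
n(H2O) = (7/1) × 13.90 = 97.30 mol
mass = 97.30 × 18.02 = 1753 g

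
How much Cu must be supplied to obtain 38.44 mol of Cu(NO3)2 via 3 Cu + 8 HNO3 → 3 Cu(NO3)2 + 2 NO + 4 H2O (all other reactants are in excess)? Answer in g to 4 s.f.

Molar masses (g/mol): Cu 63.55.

2443 g

n(Cu(NO3)2) = 38.44 mol
n(Cu) = (3/3) × 38.44 = 38.44 mol
mass = 38.44 × 63.55 = 2443 g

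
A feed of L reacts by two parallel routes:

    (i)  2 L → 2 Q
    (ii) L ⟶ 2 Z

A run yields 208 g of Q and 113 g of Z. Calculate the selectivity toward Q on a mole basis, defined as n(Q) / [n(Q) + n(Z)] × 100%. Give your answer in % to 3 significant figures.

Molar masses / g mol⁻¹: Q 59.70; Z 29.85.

n(Q) = 208 / 59.70 = 3.484 mol
n(Z) = 113 / 29.85 = 3.786 mol
selectivity = 3.484/(3.484+3.786) × 100 = 47.92 %

47.9 %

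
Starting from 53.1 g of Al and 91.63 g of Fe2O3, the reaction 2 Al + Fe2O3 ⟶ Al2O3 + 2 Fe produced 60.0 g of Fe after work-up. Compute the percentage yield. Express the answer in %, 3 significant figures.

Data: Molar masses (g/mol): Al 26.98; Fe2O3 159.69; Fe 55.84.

93.6 %

n(Al) = 53.10 / 26.98 = 1.968 mol
n(Fe2O3) = 91.63 / 159.69 = 0.5738 mol
n/ν for Al = 1.968/2 = 0.9840
n/ν for Fe2O3 = 0.5738/1 = 0.5738
Smallest n/ν is Fe2O3 → limiting reagent.
theoretical n(Fe) = (2/1) × 0.5738 = 1.148 mol → 64.10 g
% yield = 60.0 / 64.10 × 100 = 93.60 %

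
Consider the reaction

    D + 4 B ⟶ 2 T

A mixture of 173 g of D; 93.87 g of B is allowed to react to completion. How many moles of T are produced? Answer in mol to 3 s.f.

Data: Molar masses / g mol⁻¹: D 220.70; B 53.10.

0.884 mol

n(D) = 173.0 / 220.70 = 0.7839 mol
n(B) = 93.87 / 53.10 = 1.768 mol
n/ν for D = 0.7839/1 = 0.7839
n/ν for B = 1.768/4 = 0.4420
Smallest n/ν is B → limiting reagent.
n(T) = (2/4) × 1.768 = 0.8840 mol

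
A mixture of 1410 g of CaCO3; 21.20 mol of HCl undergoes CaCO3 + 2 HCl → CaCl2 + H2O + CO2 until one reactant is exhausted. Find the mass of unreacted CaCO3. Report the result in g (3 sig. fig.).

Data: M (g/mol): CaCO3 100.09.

n(CaCO3) = 1410 / 100.09 = 14.09 mol
n(HCl) = 21.20 mol
n/ν for CaCO3 = 14.09/1 = 14.09
n/ν for HCl = 21.20/2 = 10.60
Smallest n/ν is HCl → limiting reagent.
CaCO3 consumed = (1/2) × 21.20 = 10.60 mol
CaCO3 remaining = 14.09 − 10.60 = 3.490 mol
mass = 3.490 × 100.09 = 349.3 g

349 g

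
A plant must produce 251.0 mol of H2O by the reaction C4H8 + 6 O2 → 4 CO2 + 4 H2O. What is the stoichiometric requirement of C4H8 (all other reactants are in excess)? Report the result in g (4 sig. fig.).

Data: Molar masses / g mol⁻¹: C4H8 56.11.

n(H2O) = 251.0 mol
n(C4H8) = (1/4) × 251.0 = 62.75 mol
mass = 62.75 × 56.11 = 3521 g

3521 g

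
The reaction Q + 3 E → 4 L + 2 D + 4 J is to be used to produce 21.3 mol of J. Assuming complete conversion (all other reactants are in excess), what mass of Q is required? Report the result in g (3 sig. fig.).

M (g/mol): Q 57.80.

n(J) = 21.30 mol
n(Q) = (1/4) × 21.30 = 5.325 mol
mass = 5.325 × 57.80 = 307.8 g

308 g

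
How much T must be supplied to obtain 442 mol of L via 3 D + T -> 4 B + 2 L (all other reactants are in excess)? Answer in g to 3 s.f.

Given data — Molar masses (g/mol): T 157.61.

n(L) = 442.0 mol
n(T) = (1/2) × 442.0 = 221.0 mol
mass = 221.0 × 157.61 = 34830 g

34800 g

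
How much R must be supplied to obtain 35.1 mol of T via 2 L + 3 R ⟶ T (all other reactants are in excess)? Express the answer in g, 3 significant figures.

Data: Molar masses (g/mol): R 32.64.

n(T) = 35.10 mol
n(R) = (3/1) × 35.10 = 105.3 mol
mass = 105.3 × 32.64 = 3437 g

3440 g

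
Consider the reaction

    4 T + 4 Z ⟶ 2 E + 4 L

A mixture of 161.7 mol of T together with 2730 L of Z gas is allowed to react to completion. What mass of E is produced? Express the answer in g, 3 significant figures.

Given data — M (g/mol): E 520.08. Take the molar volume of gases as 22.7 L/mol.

31300 g

n(T) = 161.7 mol
n(Z) = 2730 / 22.7 = 120.3 mol
n/ν for T = 161.7/4 = 40.43
n/ν for Z = 120.3/4 = 30.08
Smallest n/ν is Z → limiting reagent.
n(E) = (2/4) × 120.3 = 60.15 mol
mass = 60.15 × 520.08 = 31280 g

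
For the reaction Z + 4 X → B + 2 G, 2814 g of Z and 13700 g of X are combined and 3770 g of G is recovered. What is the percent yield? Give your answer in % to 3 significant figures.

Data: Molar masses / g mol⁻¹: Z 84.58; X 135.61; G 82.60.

90.4 %

n(Z) = 2814 / 84.58 = 33.27 mol
n(X) = 13700 / 135.61 = 101.0 mol
n/ν → Z: 33.27, X: 25.25; X is limiting.
theoretical n(G) = (2/4) × 101.0 = 50.50 mol → 4171 g
% yield = 3770 / 4171 × 100 = 90.39 %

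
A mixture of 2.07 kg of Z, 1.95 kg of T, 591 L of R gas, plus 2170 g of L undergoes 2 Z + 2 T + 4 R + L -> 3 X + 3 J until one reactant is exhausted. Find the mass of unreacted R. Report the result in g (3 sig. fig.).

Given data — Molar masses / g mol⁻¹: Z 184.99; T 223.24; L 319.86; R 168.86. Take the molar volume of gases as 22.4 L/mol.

n(Z) = 2.070×1000 / 184.99 = 11.19 mol
n(T) = 1.950×1000 / 223.24 = 8.735 mol
n(R) = 591.0 / 22.4 = 26.38 mol
n(L) = 2170 / 319.86 = 6.784 mol
n/ν → Z: 5.595, T: 4.368, R: 6.595, L: 6.784; T is limiting.
R consumed = (4/2) × 8.735 = 17.47 mol
R remaining = 26.38 − 17.47 = 8.910 mol
mass = 8.910 × 168.86 = 1505 g

1510 g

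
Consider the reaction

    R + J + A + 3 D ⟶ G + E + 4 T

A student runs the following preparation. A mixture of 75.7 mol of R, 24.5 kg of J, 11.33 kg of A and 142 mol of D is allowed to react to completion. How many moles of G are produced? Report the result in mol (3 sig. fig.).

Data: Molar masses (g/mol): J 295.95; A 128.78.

n(R) = 75.70 mol
n(J) = 24.50×1000 / 295.95 = 82.78 mol
n(A) = 11.33×1000 / 128.78 = 87.98 mol
n(D) = 142.0 mol
n/ν for R = 75.70/1 = 75.70
n/ν for J = 82.78/1 = 82.78
n/ν for A = 87.98/1 = 87.98
n/ν for D = 142.0/3 = 47.33
Smallest n/ν is D → limiting reagent.
n(G) = (1/3) × 142.0 = 47.33 mol

47.3 mol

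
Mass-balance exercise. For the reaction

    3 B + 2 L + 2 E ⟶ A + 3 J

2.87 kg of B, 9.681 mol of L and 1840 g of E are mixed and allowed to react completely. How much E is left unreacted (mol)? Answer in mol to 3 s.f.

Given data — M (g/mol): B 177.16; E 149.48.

2.63 mol

n(B) = 2.870×1000 / 177.16 = 16.20 mol
n(L) = 9.681 mol
n(E) = 1840 / 149.48 = 12.31 mol
n/ν for B = 16.20/3 = 5.400
n/ν for L = 9.681/2 = 4.841
n/ν for E = 12.31/2 = 6.155
Smallest n/ν is L → limiting reagent.
E consumed = (2/2) × 9.681 = 9.681 mol
E remaining = 12.31 − 9.681 = 2.629 mol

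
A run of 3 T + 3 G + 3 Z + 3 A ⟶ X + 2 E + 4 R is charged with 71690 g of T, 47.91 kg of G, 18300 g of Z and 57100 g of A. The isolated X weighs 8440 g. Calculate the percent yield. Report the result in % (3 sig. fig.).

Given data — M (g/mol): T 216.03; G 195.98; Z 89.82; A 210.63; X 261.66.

n(T) = 71690 / 216.03 = 331.9 mol
n(G) = 47.91×1000 / 195.98 = 244.5 mol
n(Z) = 18300 / 89.82 = 203.7 mol
n(A) = 57100 / 210.63 = 271.1 mol
n/ν for T = 331.9/3 = 110.6
n/ν for G = 244.5/3 = 81.50
n/ν for Z = 203.7/3 = 67.90
n/ν for A = 271.1/3 = 90.37
Smallest n/ν is Z → limiting reagent.
theoretical n(X) = (1/3) × 203.7 = 67.90 mol → 17770 g
% yield = 8440 / 17770 × 100 = 47.50 %

47.5 %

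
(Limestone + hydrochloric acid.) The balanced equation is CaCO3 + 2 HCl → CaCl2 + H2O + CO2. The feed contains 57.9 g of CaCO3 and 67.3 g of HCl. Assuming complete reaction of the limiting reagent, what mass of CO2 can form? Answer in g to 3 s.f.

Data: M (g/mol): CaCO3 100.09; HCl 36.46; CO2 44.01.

25.5 g

n(CaCO3) = 57.90 / 100.09 = 0.5785 mol
n(HCl) = 67.30 / 36.46 = 1.846 mol
n/ν for CaCO3 = 0.5785/1 = 0.5785
n/ν for HCl = 1.846/2 = 0.9230
Smallest n/ν is CaCO3 → limiting reagent.
n(CO2) = (1/1) × 0.5785 = 0.5785 mol
mass = 0.5785 × 44.01 = 25.46 g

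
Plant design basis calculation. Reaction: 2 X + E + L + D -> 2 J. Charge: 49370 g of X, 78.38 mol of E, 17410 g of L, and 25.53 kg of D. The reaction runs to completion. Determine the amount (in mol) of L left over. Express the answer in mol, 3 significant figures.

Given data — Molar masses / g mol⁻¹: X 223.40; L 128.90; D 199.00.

56.7 mol

n(X) = 49370 / 223.40 = 221.0 mol
n(E) = 78.38 mol
n(L) = 17410 / 128.90 = 135.1 mol
n(D) = 25.53×1000 / 199.00 = 128.3 mol
n/ν → X: 110.5, E: 78.38, L: 135.1, D: 128.3; E is limiting.
L consumed = (1/1) × 78.38 = 78.38 mol
L remaining = 135.1 − 78.38 = 56.72 mol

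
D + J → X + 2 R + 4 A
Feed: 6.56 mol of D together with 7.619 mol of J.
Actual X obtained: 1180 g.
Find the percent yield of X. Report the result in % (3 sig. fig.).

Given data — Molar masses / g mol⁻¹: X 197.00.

91.3 %

n(D) = 6.560 mol
n(J) = 7.619 mol
n/ν for D = 6.560/1 = 6.560
n/ν for J = 7.619/1 = 7.619
Smallest n/ν is D → limiting reagent.
theoretical n(X) = (1/1) × 6.560 = 6.560 mol → 1292 g
% yield = 1180 / 1292 × 100 = 91.33 %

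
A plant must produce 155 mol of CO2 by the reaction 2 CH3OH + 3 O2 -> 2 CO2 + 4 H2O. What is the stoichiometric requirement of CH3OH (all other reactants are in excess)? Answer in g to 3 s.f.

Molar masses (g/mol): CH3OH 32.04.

n(CO2) = 155.0 mol
n(CH3OH) = (2/2) × 155.0 = 155.0 mol
mass = 155.0 × 32.04 = 4966 g

4970 g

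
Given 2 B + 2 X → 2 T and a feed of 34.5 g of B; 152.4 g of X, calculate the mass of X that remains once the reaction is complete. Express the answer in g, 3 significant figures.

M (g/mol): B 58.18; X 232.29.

14.7 g

n(B) = 34.50 / 58.18 = 0.5930 mol
n(X) = 152.4 / 232.29 = 0.6561 mol
n/ν for B = 0.5930/2 = 0.2965
n/ν for X = 0.6561/2 = 0.3281
Smallest n/ν is B → limiting reagent.
X consumed = (2/2) × 0.5930 = 0.5930 mol
X remaining = 0.6561 − 0.5930 = 0.06310 mol
mass = 0.06310 × 232.29 = 14.66 g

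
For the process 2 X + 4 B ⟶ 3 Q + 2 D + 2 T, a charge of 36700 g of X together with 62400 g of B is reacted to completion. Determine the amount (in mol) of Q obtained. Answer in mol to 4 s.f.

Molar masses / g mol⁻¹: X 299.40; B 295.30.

n(X) = 36700 / 299.40 = 122.6 mol
n(B) = 62400 / 295.30 = 211.3 mol
n/ν for X = 122.6/2 = 61.30
n/ν for B = 211.3/4 = 52.83
Smallest n/ν is B → limiting reagent.
n(Q) = (3/4) × 211.3 = 158.5 mol

158.5 mol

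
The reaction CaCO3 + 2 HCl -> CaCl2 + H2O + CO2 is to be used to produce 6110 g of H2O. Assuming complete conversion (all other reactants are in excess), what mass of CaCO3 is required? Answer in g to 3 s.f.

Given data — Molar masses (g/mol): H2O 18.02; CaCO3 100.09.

33900 g

n(H2O) = 6110 / 18.02 = 339.1 mol
n(CaCO3) = (1/1) × 339.1 = 339.1 mol
mass = 339.1 × 100.09 = 33940 g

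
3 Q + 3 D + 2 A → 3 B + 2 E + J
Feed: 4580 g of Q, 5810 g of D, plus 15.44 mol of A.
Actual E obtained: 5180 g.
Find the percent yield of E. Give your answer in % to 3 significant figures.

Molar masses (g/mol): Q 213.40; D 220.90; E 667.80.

n(Q) = 4580 / 213.40 = 21.46 mol
n(D) = 5810 / 220.90 = 26.30 mol
n(A) = 15.44 mol
n/ν → Q: 7.153, D: 8.767, A: 7.720; Q is limiting.
theoretical n(E) = (2/3) × 21.46 = 14.31 mol → 9556 g
% yield = 5180 / 9556 × 100 = 54.21 %

54.2 %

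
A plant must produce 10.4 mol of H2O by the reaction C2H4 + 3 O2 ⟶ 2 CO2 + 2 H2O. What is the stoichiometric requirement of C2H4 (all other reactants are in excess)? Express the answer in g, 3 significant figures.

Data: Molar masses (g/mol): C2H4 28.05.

n(H2O) = 10.40 mol
n(C2H4) = (1/2) × 10.40 = 5.200 mol
mass = 5.200 × 28.05 = 145.9 g

146 g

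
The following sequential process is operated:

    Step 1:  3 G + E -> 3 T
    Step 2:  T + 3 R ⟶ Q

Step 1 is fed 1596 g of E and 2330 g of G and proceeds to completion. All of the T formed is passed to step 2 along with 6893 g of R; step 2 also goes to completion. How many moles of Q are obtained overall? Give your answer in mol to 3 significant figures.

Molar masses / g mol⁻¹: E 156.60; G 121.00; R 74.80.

Step 1:
n(E) = 1596 / 156.60 = 10.19 mol
n(G) = 2330 / 121.00 = 19.26 mol
n/ν for E = 10.19/1 = 10.19
n/ν for G = 19.26/3 = 6.420
Smallest n/ν is G → limiting reagent.
n(T) produced = (3/3) × 19.26 = 19.26 mol
Step 2:
n(T) available = 19.26 mol
n(R) = 6893 / 74.80 = 92.15 mol
n/ν for T = 19.26/1 = 19.26
n/ν for R = 92.15/3 = 30.72
Smallest n/ν is T → limiting reagent.
n(Q) = (1/1) × 19.26 = 19.26 mol

19.3 mol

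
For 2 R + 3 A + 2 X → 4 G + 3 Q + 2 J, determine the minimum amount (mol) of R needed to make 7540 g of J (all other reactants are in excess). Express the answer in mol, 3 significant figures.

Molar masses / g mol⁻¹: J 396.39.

19.0 mol

n(J) = 7540 / 396.39 = 19.02 mol
n(R) = (2/2) × 19.02 = 19.02 mol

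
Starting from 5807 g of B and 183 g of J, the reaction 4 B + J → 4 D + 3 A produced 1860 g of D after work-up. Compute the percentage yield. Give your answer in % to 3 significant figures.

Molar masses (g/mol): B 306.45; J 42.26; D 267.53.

40.1 %

n(B) = 5807 / 306.45 = 18.95 mol
n(J) = 183.0 / 42.26 = 4.330 mol
n/ν for B = 18.95/4 = 4.738
n/ν for J = 4.330/1 = 4.330
Smallest n/ν is J → limiting reagent.
theoretical n(D) = (4/1) × 4.330 = 17.32 mol → 4634 g
% yield = 1860 / 4634 × 100 = 40.14 %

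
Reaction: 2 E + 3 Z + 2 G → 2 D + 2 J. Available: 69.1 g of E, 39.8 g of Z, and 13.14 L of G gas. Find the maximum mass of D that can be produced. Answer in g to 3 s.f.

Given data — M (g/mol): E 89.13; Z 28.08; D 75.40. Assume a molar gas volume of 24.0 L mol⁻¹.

n(E) = 69.10 / 89.13 = 0.7753 mol
n(Z) = 39.80 / 28.08 = 1.417 mol
n(G) = 13.14 / 24.0 = 0.5475 mol
n/ν for E = 0.7753/2 = 0.3877
n/ν for Z = 1.417/3 = 0.4723
n/ν for G = 0.5475/2 = 0.2738
Smallest n/ν is G → limiting reagent.
n(D) = (2/2) × 0.5475 = 0.5475 mol
mass = 0.5475 × 75.40 = 41.28 g

41.3 g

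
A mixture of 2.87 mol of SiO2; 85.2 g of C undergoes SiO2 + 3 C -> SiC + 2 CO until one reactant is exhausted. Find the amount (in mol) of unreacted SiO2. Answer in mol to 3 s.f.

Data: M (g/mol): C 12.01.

n(SiO2) = 2.870 mol
n(C) = 85.20 / 12.01 = 7.094 mol
n/ν for SiO2 = 2.870/1 = 2.870
n/ν for C = 7.094/3 = 2.365
Smallest n/ν is C → limiting reagent.
SiO2 consumed = (1/3) × 7.094 = 2.365 mol
SiO2 remaining = 2.870 − 2.365 = 0.5050 mol

0.505 mol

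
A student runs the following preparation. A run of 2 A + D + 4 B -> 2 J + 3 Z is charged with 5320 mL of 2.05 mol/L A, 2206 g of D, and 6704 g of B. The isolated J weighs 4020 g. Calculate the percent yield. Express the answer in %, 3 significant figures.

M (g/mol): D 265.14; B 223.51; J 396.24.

n(A) = 2.05 × 5320/1000 = 10.91 mol
n(D) = 2206 / 265.14 = 8.320 mol
n(B) = 6704 / 223.51 = 29.99 mol
n/ν → A: 5.455, D: 8.320, B: 7.498; A is limiting.
theoretical n(J) = (2/2) × 10.91 = 10.91 mol → 4323 g
% yield = 4020 / 4323 × 100 = 92.99 %

93.0 %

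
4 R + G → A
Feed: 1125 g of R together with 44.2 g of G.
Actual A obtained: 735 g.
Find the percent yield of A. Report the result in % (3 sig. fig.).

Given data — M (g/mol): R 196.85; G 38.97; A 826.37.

n(R) = 1125 / 196.85 = 5.715 mol
n(G) = 44.20 / 38.97 = 1.134 mol
n/ν for R = 5.715/4 = 1.429
n/ν for G = 1.134/1 = 1.134
Smallest n/ν is G → limiting reagent.
theoretical n(A) = (1/1) × 1.134 = 1.134 mol → 937.1 g
% yield = 735 / 937.1 × 100 = 78.43 %

78.4 %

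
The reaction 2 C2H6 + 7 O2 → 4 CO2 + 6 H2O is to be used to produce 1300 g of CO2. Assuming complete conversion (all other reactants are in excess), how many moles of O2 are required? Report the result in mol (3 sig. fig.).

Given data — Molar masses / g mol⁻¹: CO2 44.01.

51.7 mol

n(CO2) = 1300 / 44.01 = 29.54 mol
n(O2) = (7/4) × 29.54 = 51.70 mol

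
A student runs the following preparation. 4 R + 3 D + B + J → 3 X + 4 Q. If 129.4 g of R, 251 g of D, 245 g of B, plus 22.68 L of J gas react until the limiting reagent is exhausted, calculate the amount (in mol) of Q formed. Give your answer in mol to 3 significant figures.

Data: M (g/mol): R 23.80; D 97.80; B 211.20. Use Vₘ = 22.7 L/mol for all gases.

n(R) = 129.4 / 23.80 = 5.437 mol
n(D) = 251.0 / 97.80 = 2.566 mol
n(B) = 245.0 / 211.20 = 1.160 mol
n(J) = 22.68 / 22.7 = 0.9991 mol
n/ν for R = 5.437/4 = 1.359
n/ν for D = 2.566/3 = 0.8553
n/ν for B = 1.160/1 = 1.160
n/ν for J = 0.9991/1 = 0.9991
Smallest n/ν is D → limiting reagent.
n(Q) = (4/3) × 2.566 = 3.421 mol

3.42 mol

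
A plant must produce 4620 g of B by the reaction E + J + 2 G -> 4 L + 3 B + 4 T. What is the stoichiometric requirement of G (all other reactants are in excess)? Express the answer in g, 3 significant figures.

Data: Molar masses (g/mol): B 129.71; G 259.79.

n(B) = 4620 / 129.71 = 35.62 mol
n(G) = (2/3) × 35.62 = 23.75 mol
mass = 23.75 × 259.79 = 6170 g

6170 g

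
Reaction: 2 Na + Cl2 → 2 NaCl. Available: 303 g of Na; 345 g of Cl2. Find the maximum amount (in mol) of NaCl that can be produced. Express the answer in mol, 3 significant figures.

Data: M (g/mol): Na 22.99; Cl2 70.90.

n(Na) = 303.0 / 22.99 = 13.18 mol
n(Cl2) = 345.0 / 70.90 = 4.866 mol
n/ν → Na: 6.590, Cl2: 4.866; Cl2 is limiting.
n(NaCl) = (2/1) × 4.866 = 9.732 mol

9.73 mol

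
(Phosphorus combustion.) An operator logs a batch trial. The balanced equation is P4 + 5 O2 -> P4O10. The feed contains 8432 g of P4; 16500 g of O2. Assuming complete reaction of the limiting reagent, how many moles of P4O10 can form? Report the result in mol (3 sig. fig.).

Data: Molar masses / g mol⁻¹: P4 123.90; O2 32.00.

68.1 mol

n(P4) = 8432 / 123.90 = 68.05 mol
n(O2) = 16500 / 32.00 = 515.6 mol
n/ν for P4 = 68.05/1 = 68.05
n/ν for O2 = 515.6/5 = 103.1
Smallest n/ν is P4 → limiting reagent.
n(P4O10) = (1/1) × 68.05 = 68.05 mol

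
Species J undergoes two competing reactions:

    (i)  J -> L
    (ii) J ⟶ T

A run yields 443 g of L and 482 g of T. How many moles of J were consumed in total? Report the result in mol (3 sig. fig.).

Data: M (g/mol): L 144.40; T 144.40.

6.41 mol

n(L) = 443 / 144.40 = 3.068 mol
n(T) = 482 / 144.40 = 3.338 mol
n(J) via (i) = (1/1)×3.068 = 3.068 mol
n(J) via (ii) = (1/1)×3.338 = 3.338 mol
total n(J) = 3.068 + 3.338 = 6.406 mol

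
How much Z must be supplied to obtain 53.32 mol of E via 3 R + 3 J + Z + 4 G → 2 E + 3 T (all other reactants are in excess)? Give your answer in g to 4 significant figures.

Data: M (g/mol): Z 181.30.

4833 g

n(E) = 53.32 mol
n(Z) = (1/2) × 53.32 = 26.66 mol
mass = 26.66 × 181.30 = 4833 g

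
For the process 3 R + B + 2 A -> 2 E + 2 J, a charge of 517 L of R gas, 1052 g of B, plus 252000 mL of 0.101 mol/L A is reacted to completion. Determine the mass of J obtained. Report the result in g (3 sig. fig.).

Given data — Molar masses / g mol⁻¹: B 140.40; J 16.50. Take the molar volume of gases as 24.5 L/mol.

n(R) = 517.0 / 24.5 = 21.10 mol
n(B) = 1052 / 140.40 = 7.493 mol
n(A) = 0.101 × 252000/1000 = 25.45 mol
n/ν for R = 21.10/3 = 7.033
n/ν for B = 7.493/1 = 7.493
n/ν for A = 25.45/2 = 12.73
Smallest n/ν is R → limiting reagent.
n(J) = (2/3) × 21.10 = 14.07 mol
mass = 14.07 × 16.50 = 232.2 g

232 g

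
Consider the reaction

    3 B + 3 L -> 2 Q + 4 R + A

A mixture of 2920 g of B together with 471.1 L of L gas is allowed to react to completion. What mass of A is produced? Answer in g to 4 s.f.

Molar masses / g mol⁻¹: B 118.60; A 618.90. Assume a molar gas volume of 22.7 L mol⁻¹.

n(B) = 2920 / 118.60 = 24.62 mol
n(L) = 471.1 / 22.7 = 20.75 mol
n/ν → B: 8.207, L: 6.917; L is limiting.
n(A) = (1/3) × 20.75 = 6.917 mol
mass = 6.917 × 618.90 = 4281 g

4281 g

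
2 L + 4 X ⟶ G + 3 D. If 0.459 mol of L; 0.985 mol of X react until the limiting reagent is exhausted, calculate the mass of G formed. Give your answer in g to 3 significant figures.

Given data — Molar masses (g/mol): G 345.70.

79.3 g

n(L) = 0.4590 mol
n(X) = 0.9850 mol
n/ν for L = 0.4590/2 = 0.2295
n/ν for X = 0.9850/4 = 0.2463
Smallest n/ν is L → limiting reagent.
n(G) = (1/2) × 0.4590 = 0.2295 mol
mass = 0.2295 × 345.70 = 79.34 g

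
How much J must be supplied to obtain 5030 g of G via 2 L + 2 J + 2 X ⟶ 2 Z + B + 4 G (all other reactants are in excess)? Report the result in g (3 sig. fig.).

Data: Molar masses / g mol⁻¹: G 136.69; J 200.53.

n(G) = 5030 / 136.69 = 36.80 mol
n(J) = (2/4) × 36.80 = 18.40 mol
mass = 18.40 × 200.53 = 3690 g

3690 g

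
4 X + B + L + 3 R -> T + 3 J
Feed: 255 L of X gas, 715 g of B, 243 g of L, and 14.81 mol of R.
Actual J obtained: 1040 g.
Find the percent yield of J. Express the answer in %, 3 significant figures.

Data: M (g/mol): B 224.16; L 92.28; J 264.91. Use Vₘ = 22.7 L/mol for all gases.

n(X) = 255.0 / 22.7 = 11.23 mol
n(B) = 715.0 / 224.16 = 3.190 mol
n(L) = 243.0 / 92.28 = 2.633 mol
n(R) = 14.81 mol
n/ν → X: 2.808, B: 3.190, L: 2.633, R: 4.937; L is limiting.
theoretical n(J) = (3/1) × 2.633 = 7.899 mol → 2093 g
% yield = 1040 / 2093 × 100 = 49.69 %

49.7 %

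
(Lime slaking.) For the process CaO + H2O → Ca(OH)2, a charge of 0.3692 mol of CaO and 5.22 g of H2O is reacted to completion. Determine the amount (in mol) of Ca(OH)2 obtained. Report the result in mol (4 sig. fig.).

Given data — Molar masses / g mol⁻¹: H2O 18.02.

0.2897 mol

n(CaO) = 0.3692 mol
n(H2O) = 5.220 / 18.02 = 0.2897 mol
n/ν → CaO: 0.3692, H2O: 0.2897; H2O is limiting.
n(Ca(OH)2) = (1/1) × 0.2897 = 0.2897 mol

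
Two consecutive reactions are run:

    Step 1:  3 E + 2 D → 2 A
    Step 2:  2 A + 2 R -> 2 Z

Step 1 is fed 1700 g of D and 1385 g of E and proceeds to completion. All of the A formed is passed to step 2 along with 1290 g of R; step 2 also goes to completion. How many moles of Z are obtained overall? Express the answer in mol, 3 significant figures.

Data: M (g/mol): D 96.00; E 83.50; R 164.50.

Step 1:
n(D) = 1700 / 96.00 = 17.71 mol
n(E) = 1385 / 83.50 = 16.59 mol
n/ν for D = 17.71/2 = 8.855
n/ν for E = 16.59/3 = 5.530
Smallest n/ν is E → limiting reagent.
n(A) produced = (2/3) × 16.59 = 11.06 mol
Step 2:
n(A) available = 11.06 mol
n(R) = 1290 / 164.50 = 7.842 mol
n/ν for A = 11.06/2 = 5.530
n/ν for R = 7.842/2 = 3.921
Smallest n/ν is R → limiting reagent.
n(Z) = (2/2) × 7.842 = 7.842 mol

7.84 mol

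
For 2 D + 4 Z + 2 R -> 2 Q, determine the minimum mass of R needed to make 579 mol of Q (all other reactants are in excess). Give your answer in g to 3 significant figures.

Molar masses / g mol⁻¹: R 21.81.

12600 g

n(Q) = 579.0 mol
n(R) = (2/2) × 579.0 = 579.0 mol
mass = 579.0 × 21.81 = 12630 g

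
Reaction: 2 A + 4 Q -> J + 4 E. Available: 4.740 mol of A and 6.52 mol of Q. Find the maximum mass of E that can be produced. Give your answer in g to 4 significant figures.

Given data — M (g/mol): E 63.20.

412.1 g

n(A) = 4.740 mol
n(Q) = 6.520 mol
n/ν → A: 2.370, Q: 1.630; Q is limiting.
n(E) = (4/4) × 6.520 = 6.520 mol
mass = 6.520 × 63.20 = 412.1 g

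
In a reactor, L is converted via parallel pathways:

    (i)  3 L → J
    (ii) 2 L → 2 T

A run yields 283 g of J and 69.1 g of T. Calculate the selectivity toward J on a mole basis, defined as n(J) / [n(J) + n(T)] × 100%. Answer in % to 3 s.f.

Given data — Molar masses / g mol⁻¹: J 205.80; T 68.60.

57.7 %

n(J) = 283 / 205.80 = 1.375 mol
n(T) = 69.1 / 68.60 = 1.007 mol
selectivity = 1.375/(1.375+1.007) × 100 = 57.72 %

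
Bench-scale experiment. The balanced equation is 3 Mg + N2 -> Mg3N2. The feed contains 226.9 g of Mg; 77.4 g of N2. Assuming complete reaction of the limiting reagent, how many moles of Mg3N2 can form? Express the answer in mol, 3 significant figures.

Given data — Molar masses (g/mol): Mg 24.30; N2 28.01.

n(Mg) = 226.9 / 24.30 = 9.337 mol
n(N2) = 77.40 / 28.01 = 2.763 mol
n/ν → Mg: 3.112, N2: 2.763; N2 is limiting.
n(Mg3N2) = (1/1) × 2.763 = 2.763 mol

2.76 mol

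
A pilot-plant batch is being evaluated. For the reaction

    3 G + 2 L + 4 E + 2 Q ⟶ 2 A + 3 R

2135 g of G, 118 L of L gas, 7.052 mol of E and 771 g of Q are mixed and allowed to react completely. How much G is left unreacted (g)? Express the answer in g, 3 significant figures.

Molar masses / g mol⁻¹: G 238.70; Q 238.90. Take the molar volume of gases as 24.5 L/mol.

979 g

n(G) = 2135 / 238.70 = 8.944 mol
n(L) = 118.0 / 24.5 = 4.816 mol
n(E) = 7.052 mol
n(Q) = 771.0 / 238.90 = 3.227 mol
n/ν → G: 2.981, L: 2.408, E: 1.763, Q: 1.614; Q is limiting.
G consumed = (3/2) × 3.227 = 4.841 mol
G remaining = 8.944 − 4.841 = 4.103 mol
mass = 4.103 × 238.70 = 979.4 g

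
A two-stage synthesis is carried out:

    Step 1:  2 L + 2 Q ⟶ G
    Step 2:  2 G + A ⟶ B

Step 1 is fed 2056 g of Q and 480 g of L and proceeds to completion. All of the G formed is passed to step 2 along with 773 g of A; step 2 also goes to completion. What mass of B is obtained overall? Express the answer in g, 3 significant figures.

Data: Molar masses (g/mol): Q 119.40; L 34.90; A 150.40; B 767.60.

2640 g

Step 1:
n(Q) = 2056 / 119.40 = 17.22 mol
n(L) = 480.0 / 34.90 = 13.75 mol
n/ν → Q: 8.610, L: 6.875; L is limiting.
n(G) produced = (1/2) × 13.75 = 6.875 mol
Step 2:
n(G) available = 6.875 mol
n(A) = 773.0 / 150.40 = 5.140 mol
n/ν → G: 3.438, A: 5.140; G is limiting.
n(B) = (1/2) × 6.875 = 3.438 mol
mass = 3.438 × 767.60 = 2639 g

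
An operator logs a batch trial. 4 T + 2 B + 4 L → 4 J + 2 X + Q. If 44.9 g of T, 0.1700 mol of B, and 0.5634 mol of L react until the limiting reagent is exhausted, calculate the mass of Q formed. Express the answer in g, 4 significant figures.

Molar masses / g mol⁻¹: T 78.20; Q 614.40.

n(T) = 44.90 / 78.20 = 0.5742 mol
n(B) = 0.1700 mol
n(L) = 0.5634 mol
n/ν for T = 0.5742/4 = 0.1436
n/ν for B = 0.1700/2 = 0.08500
n/ν for L = 0.5634/4 = 0.1409
Smallest n/ν is B → limiting reagent.
n(Q) = (1/2) × 0.1700 = 0.08500 mol
mass = 0.08500 × 614.40 = 52.22 g

52.22 g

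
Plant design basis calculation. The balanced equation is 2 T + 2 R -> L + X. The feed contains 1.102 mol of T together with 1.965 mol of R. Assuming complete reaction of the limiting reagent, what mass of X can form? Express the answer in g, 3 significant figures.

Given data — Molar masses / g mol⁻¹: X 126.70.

69.8 g

n(T) = 1.102 mol
n(R) = 1.965 mol
n/ν for T = 1.102/2 = 0.5510
n/ν for R = 1.965/2 = 0.9825
Smallest n/ν is T → limiting reagent.
n(X) = (1/2) × 1.102 = 0.5510 mol
mass = 0.5510 × 126.70 = 69.81 g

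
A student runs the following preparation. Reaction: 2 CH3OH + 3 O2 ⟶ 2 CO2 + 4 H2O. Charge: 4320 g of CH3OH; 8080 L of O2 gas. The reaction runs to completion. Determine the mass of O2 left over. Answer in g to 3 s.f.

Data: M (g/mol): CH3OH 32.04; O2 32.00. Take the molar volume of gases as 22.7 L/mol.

n(CH3OH) = 4320 / 32.04 = 134.8 mol
n(O2) = 8080 / 22.7 = 355.9 mol
n/ν for CH3OH = 134.8/2 = 67.40
n/ν for O2 = 355.9/3 = 118.6
Smallest n/ν is CH3OH → limiting reagent.
O2 consumed = (3/2) × 134.8 = 202.2 mol
O2 remaining = 355.9 − 202.2 = 153.7 mol
mass = 153.7 × 32.00 = 4918 g

4920 g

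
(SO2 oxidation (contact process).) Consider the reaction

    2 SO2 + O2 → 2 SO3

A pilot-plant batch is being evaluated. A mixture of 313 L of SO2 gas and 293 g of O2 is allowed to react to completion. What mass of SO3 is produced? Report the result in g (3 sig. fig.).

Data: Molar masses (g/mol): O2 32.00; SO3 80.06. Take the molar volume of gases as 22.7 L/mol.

n(SO2) = 313.0 / 22.7 = 13.79 mol
n(O2) = 293.0 / 32.00 = 9.156 mol
n/ν → SO2: 6.895, O2: 9.156; SO2 is limiting.
n(SO3) = (2/2) × 13.79 = 13.79 mol
mass = 13.79 × 80.06 = 1104 g

1100 g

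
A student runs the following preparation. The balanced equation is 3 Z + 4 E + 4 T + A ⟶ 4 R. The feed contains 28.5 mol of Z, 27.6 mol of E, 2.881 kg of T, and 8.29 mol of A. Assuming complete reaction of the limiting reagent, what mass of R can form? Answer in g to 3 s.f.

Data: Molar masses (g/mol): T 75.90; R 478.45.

n(Z) = 28.50 mol
n(E) = 27.60 mol
n(T) = 2.881×1000 / 75.90 = 37.96 mol
n(A) = 8.290 mol
n/ν for Z = 28.50/3 = 9.500
n/ν for E = 27.60/4 = 6.900
n/ν for T = 37.96/4 = 9.490
n/ν for A = 8.290/1 = 8.290
Smallest n/ν is E → limiting reagent.
n(R) = (4/4) × 27.60 = 27.60 mol
mass = 27.60 × 478.45 = 13210 g

13200 g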